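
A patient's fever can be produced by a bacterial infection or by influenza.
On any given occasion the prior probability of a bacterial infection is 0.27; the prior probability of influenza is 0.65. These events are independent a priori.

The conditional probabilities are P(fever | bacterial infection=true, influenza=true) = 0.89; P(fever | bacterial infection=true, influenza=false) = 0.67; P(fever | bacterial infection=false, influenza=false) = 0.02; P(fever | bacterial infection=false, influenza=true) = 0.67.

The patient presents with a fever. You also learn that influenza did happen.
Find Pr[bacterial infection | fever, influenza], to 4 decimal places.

Sum P(fever|·) weighted by the priors over both values of bacterial infection:
  P(fever | influenza) = 0.67*0.73 + 0.89*0.27
        = 0.489100 + 0.240300 = 0.729400
The terms with bacterial infection present sum to 0.240300, so
  P(bacterial infection | fever, influenza) = 0.240300 / 0.729400 ≈ 0.3294

Pr[bacterial infection | fever, influenza] ≈ 0.3294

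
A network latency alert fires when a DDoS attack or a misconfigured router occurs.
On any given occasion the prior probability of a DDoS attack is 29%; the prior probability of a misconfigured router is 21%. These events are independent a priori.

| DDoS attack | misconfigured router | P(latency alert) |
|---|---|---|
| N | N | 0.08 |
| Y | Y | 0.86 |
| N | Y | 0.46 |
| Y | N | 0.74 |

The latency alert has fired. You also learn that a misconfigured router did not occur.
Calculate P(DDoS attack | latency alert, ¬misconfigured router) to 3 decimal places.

P(DDoS attack | latency alert, ¬misconfigured router) ≈ 0.791

P(latency alert | ¬misconfigured router) = 0.08·0.71 + 0.74·0.29 = 0.056800 + 0.214600 = 0.271400
Restricting to configurations with DDoS attack present: 0.74·0.29 = 0.214600.
Hence the posterior is 0.214600/0.271400 ≈ 0.791.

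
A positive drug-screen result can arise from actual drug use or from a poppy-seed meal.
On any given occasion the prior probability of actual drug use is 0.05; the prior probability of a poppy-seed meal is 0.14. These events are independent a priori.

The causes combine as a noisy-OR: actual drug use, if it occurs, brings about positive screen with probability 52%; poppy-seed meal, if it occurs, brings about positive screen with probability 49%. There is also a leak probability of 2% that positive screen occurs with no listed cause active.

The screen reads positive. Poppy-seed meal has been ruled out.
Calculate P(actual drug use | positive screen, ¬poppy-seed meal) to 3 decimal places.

P(actual drug use | positive screen, ¬poppy-seed meal) ≈ 0.582

Under noisy-OR, P(positive screen | causes) = 1 − (1−0.02)·∏(1−qᵢ) over the active causes.
P(positive screen | ¬poppy-seed meal) = 0.02*0.95 + 0.5296*0.05 = 0.019000 + 0.026480 = 0.045480
Of this, 0.026480 comes from 0.5296*0.05 (the actual drug use=true cases).
Hence the posterior is 0.026480/0.045480 ≈ 0.582.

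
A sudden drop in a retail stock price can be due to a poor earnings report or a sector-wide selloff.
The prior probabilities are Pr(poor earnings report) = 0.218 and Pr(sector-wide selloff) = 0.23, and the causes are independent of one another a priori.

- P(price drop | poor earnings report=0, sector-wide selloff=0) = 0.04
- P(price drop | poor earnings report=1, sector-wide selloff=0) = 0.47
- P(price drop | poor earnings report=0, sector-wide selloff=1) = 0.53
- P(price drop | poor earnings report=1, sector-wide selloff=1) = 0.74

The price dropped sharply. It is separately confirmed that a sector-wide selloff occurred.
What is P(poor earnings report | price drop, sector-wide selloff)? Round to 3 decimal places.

P(poor earnings report | price drop, sector-wide selloff) ≈ 0.280

Enumerate both values of poor earnings report and weight by the priors:
  P(price drop | sector-wide selloff) = 0.53×0.782 + 0.74×0.218
        = 0.414460 + 0.161320 = 0.575780
Configurations with poor earnings report contribute 0.161320, so
  P(poor earnings report | price drop, sector-wide selloff) = 0.161320 / 0.575780 ≈ 0.280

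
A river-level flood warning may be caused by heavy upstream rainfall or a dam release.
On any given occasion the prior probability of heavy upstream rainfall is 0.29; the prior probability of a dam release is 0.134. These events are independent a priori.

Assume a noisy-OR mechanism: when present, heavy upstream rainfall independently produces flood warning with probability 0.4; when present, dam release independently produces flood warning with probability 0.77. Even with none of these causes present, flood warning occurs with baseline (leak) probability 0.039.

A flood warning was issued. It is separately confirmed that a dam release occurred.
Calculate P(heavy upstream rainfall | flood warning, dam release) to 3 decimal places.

Under noisy-OR, P(flood warning | causes) = 1 − (1−0.039)·∏(1−qᵢ) over the active causes.
Enumerate both values of heavy upstream rainfall and weight by the priors:
  P(flood warning | dam release) = 0.77897×0.71 + 0.867382×0.29
        = 0.553069 + 0.251541 = 0.804610
Configurations with heavy upstream rainfall contribute 0.251541, so
  P(heavy upstream rainfall | flood warning, dam release) = 0.251541 / 0.804610 ≈ 0.313

P(heavy upstream rainfall | flood warning, dam release) ≈ 0.313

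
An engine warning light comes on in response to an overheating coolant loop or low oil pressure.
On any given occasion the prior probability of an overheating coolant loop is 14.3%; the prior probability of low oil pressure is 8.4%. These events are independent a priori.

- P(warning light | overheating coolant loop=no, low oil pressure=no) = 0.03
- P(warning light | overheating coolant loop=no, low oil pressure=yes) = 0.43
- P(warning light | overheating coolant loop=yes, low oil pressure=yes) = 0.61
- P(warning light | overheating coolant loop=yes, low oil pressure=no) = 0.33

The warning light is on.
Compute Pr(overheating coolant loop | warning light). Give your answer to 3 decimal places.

Pr(overheating coolant loop | warning light) ≈ 0.481

Sum P(warning light|·) weighted by the priors over the 4 (overheating coolant loop, low oil pressure) configurations:
  P(warning light) = 0.03*0.857*0.916 + 0.43*0.857*0.084 + 0.33*0.143*0.916 + 0.61*0.143*0.084
        = 0.023550 + 0.030955 + 0.043226 + 0.007327 = 0.105058
The terms with overheating coolant loop present sum to 0.050553, so
  P(overheating coolant loop | warning light) = 0.050553 / 0.105058 ≈ 0.481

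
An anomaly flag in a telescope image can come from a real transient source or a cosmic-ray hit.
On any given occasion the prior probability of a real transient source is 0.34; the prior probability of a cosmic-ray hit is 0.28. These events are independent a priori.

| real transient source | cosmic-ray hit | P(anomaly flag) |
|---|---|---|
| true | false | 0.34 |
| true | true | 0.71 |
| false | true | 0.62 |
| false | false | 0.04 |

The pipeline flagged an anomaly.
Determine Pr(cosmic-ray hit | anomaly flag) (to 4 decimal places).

By total probability over the 4 (real transient source, cosmic-ray hit) configurations:
  P(anomaly flag) = 0.04·0.66·0.72 + 0.62·0.66·0.28 + 0.34·0.34·0.72 + 0.71·0.34·0.28
        = 0.019008 + 0.114576 + 0.083232 + 0.067592 = 0.284408
Configurations with cosmic-ray hit contribute 0.182168, so
  P(cosmic-ray hit | anomaly flag) = 0.182168 / 0.284408 ≈ 0.6405

Pr(cosmic-ray hit | anomaly flag) ≈ 0.6405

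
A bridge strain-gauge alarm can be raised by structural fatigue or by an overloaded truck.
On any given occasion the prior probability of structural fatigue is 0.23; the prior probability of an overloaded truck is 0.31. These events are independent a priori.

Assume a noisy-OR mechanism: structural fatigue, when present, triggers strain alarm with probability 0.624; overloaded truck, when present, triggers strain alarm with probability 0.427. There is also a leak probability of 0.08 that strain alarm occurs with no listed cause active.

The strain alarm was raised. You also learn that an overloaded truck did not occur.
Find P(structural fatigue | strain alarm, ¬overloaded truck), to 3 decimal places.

P(structural fatigue | strain alarm, ¬overloaded truck) ≈ 0.709

Under noisy-OR, P(strain alarm | causes) = 1 − (1−0.08)·∏(1−qᵢ) over the active causes.
Sum P(strain alarm|·) weighted by the priors over both values of structural fatigue:
  P(strain alarm | ¬overloaded truck) = 0.08·0.77 + 0.65408·0.23
        = 0.061600 + 0.150438 = 0.212038
Configurations with structural fatigue contribute 0.150438, so
  P(structural fatigue | strain alarm, ¬overloaded truck) = 0.150438 / 0.212038 ≈ 0.709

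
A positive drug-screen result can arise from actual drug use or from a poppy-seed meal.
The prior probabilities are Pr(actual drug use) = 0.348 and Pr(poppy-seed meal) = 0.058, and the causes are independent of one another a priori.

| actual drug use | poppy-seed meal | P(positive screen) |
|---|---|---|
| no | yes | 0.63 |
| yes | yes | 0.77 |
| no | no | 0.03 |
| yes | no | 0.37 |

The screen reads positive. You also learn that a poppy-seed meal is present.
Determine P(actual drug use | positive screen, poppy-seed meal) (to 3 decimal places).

P(actual drug use | positive screen, poppy-seed meal) ≈ 0.395

Sum P(positive screen|·) weighted by the priors over both values of actual drug use:
  P(positive screen | poppy-seed meal) = 0.63*0.652 + 0.77*0.348
        = 0.410760 + 0.267960 = 0.678720
Configurations with actual drug use contribute 0.267960, so
  P(actual drug use | positive screen, poppy-seed meal) = 0.267960 / 0.678720 ≈ 0.395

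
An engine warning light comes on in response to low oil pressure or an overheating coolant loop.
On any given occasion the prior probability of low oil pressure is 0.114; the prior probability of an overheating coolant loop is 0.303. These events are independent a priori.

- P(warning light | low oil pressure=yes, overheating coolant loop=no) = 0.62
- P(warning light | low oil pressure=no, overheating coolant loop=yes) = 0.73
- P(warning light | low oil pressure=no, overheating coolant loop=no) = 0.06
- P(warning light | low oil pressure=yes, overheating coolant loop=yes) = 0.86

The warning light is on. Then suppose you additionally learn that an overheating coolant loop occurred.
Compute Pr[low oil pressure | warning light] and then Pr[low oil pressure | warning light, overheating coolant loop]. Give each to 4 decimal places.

P(warning light) = 0.06*0.886*0.697 + 0.73*0.886*0.303 + 0.62*0.114*0.697 + 0.86*0.114*0.303 = 0.037053 + 0.195974 + 0.049264 + 0.029706 = 0.311997
Restricting to configurations with low oil pressure present: 0.049264 + 0.029706 = 0.078970.
P(low oil pressure | warning light) = 0.078970 / 0.311997 ≈ 0.2531

Now condition on the additional information:
By total probability over both values of low oil pressure:
  P(warning light | overheating coolant loop) = 0.73·0.886 + 0.86·0.114
        = 0.646780 + 0.098040 = 0.744820
Configurations with low oil pressure contribute 0.098040, so
  P(low oil pressure | warning light, overheating coolant loop) = 0.098040 / 0.744820 ≈ 0.1316
The drop from 0.2531 to 0.1316 is the explaining-away (discounting) effect.

Pr[low oil pressure | warning light] ≈ 0.2531; Pr[low oil pressure | warning light, overheating coolant loop] ≈ 0.1316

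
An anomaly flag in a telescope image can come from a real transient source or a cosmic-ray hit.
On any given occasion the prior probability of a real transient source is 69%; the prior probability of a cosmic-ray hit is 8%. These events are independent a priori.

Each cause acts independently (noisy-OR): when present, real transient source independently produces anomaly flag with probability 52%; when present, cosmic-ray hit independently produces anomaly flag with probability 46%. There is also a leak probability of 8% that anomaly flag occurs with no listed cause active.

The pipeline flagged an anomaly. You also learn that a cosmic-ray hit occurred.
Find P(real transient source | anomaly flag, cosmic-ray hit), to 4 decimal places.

P(real transient source | anomaly flag, cosmic-ray hit) ≈ 0.7711

Under noisy-OR, P(anomaly flag | causes) = 1 − (1−0.08)·∏(1−qᵢ) over the active causes.
P(anomaly flag | cosmic-ray hit) = 0.5032×0.31 + 0.761536×0.69 = 0.155992 + 0.525460 = 0.681452
Restricting to configurations with real transient source present: 0.761536×0.69 = 0.525460.
So P(real transient source | anomaly flag, cosmic-ray hit) = 0.525460/0.681452 ≈ 0.7711.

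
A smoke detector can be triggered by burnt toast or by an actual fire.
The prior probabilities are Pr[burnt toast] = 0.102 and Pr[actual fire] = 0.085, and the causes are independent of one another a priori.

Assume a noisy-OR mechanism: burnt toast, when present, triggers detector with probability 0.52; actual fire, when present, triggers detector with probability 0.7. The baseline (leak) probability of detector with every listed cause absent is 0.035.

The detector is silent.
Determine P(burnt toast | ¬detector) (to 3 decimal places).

P(burnt toast | ¬detector) ≈ 0.052

Under noisy-OR, P(detector | causes) = 1 − (1−0.035)·∏(1−qᵢ) over the active causes.
Numerator (weight on configurations with burnt toast): 0.043230 + 0.001205 = 0.044435
The normalizing constant is 0.965·0.898·0.915 + 0.2895·0.898·0.085 + 0.4632·0.102·0.915 + 0.13896·0.102·0.085 = 0.859445
P(burnt toast | ¬detector) = 0.044435/0.859445 ≈ 0.052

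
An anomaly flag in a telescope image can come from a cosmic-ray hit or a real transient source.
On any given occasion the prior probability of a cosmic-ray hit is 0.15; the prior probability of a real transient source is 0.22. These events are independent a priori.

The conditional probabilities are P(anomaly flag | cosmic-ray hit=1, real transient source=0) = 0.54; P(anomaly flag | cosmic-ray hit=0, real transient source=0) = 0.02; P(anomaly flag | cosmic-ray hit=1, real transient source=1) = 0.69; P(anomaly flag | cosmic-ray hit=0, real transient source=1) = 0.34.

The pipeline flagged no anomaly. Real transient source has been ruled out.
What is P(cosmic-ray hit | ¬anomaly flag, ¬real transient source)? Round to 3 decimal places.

P(cosmic-ray hit | ¬anomaly flag, ¬real transient source) ≈ 0.076

P(¬anomaly flag | ¬real transient source) = 0.98·0.85 + 0.46·0.15 = 0.833000 + 0.069000 = 0.902000
Of this, 0.069000 comes from 0.46·0.15 (the cosmic-ray hit=true cases).
Hence the posterior is 0.069000/0.902000 ≈ 0.076.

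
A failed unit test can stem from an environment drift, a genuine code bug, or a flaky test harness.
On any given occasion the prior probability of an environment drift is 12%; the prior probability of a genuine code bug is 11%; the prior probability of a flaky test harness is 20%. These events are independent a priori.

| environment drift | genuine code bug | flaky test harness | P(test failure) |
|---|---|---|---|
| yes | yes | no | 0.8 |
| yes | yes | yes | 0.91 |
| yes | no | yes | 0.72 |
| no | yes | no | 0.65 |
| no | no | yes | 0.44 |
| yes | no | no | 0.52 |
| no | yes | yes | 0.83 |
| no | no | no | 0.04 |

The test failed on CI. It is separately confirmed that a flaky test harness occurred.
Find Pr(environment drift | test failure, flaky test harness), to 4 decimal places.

By total probability over the 4 (environment drift, genuine code bug) configurations:
  P(test failure | flaky test harness) = 0.44·0.88·0.89 + 0.83·0.88·0.11 + 0.72·0.12·0.89 + 0.91·0.12·0.11
        = 0.344608 + 0.080344 + 0.076896 + 0.012012 = 0.513860
Configurations with environment drift contribute 0.088908, so
  P(environment drift | test failure, flaky test harness) = 0.088908 / 0.513860 ≈ 0.1730

Pr(environment drift | test failure, flaky test harness) ≈ 0.1730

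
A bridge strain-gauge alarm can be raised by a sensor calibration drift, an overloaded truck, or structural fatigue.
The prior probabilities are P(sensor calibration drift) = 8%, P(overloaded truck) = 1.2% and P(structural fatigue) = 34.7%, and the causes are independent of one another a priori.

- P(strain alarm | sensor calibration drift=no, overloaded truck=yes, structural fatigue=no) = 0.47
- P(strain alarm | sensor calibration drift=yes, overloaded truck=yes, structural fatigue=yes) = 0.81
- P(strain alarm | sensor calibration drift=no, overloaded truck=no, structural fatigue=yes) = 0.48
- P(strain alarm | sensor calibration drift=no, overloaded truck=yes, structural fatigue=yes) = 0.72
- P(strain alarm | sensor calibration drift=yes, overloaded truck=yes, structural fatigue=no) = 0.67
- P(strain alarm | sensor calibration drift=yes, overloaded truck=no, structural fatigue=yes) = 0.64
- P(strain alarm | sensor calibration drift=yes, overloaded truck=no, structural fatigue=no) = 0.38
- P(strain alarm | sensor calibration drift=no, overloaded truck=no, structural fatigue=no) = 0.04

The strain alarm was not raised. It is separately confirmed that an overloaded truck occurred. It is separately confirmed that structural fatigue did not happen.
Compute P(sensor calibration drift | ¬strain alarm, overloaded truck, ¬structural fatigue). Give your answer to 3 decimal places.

P(sensor calibration drift | ¬strain alarm, overloaded truck, ¬structural fatigue) ≈ 0.051

P(¬strain alarm | overloaded truck, ¬structural fatigue) = 0.53·0.92 + 0.33·0.08 = 0.487600 + 0.026400 = 0.514000
Of this, 0.026400 comes from 0.33·0.08 (the sensor calibration drift=true cases).
Hence the posterior is 0.026400/0.514000 ≈ 0.051.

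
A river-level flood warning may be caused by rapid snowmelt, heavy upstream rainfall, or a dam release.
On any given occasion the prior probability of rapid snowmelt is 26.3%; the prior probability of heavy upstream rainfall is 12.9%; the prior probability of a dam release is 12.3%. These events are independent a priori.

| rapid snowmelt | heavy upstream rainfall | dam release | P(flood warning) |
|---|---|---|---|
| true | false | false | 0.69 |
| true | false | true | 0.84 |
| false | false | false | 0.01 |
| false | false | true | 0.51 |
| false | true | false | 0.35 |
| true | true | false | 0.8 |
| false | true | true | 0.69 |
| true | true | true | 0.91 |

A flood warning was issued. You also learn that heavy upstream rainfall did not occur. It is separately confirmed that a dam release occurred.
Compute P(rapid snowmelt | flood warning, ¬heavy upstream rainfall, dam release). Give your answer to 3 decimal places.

P(rapid snowmelt | flood warning, ¬heavy upstream rainfall, dam release) ≈ 0.370

By total probability over both values of rapid snowmelt:
  P(flood warning | ¬heavy upstream rainfall, dam release) = 0.51*0.737 + 0.84*0.263
        = 0.375870 + 0.220920 = 0.596790
Keeping only the rapid snowmelt-present terms gives 0.220920, so
  P(rapid snowmelt | flood warning, ¬heavy upstream rainfall, dam release) = 0.220920 / 0.596790 ≈ 0.370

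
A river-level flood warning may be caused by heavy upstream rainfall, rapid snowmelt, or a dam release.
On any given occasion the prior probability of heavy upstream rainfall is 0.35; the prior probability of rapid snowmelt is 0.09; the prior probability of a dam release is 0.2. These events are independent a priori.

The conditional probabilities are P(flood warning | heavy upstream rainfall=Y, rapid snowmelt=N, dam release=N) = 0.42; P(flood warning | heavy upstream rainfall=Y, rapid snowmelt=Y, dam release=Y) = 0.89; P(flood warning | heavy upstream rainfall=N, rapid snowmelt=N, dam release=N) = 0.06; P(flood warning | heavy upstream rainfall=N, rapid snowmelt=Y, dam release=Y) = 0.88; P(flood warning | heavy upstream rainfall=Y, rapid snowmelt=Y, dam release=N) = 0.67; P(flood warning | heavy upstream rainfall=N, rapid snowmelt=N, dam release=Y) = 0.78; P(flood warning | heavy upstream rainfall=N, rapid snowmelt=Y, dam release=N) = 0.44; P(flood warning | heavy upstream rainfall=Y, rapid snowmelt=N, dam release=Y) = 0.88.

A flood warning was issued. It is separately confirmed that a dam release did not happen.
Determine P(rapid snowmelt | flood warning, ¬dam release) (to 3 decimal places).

P(rapid snowmelt | flood warning, ¬dam release) ≈ 0.217

Numerator (weight on configurations with rapid snowmelt): 0.025740 + 0.021105 = 0.046845
Denominator P(flood warning | ¬dam release): 0.06×0.65×0.91 + 0.44×0.65×0.09 + 0.42×0.35×0.91 + 0.67×0.35×0.09 = 0.216105
P(rapid snowmelt | flood warning, ¬dam release) = 0.046845/0.216105 ≈ 0.217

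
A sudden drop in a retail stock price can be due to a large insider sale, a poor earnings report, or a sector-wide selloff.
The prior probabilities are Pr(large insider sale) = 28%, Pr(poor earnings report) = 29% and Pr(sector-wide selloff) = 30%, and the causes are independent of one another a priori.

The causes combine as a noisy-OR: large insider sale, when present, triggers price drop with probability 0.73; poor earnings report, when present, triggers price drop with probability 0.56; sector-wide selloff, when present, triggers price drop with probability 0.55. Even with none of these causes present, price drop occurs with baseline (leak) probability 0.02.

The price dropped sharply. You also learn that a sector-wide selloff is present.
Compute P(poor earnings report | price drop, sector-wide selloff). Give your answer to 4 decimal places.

P(poor earnings report | price drop, sector-wide selloff) ≈ 0.3473

Under noisy-OR, P(price drop | causes) = 1 − (1−0.02)·∏(1−qᵢ) over the active causes.
P(price drop | sector-wide selloff) = 0.559·0.72·0.71 + 0.80596·0.72·0.29 + 0.88093·0.28·0.71 + 0.947609·0.28·0.29 = 0.285761 + 0.168284 + 0.175129 + 0.076946 = 0.706120
The poor earnings report-present share is 0.168284 + 0.076946 = 0.245230.
So P(poor earnings report | price drop, sector-wide selloff) = 0.245230/0.706120 ≈ 0.3473.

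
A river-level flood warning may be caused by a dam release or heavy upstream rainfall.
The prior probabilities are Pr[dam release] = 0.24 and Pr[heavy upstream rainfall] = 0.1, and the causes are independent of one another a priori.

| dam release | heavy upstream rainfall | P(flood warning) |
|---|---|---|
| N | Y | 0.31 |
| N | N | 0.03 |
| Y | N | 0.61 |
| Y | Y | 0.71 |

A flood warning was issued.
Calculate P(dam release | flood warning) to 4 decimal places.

P(dam release | flood warning) ≈ 0.7715

For the numerator, keep only dam release=true terms: 0.131760 + 0.017040 = 0.148800
Denominator P(flood warning): 0.03*0.76*0.9 + 0.31*0.76*0.1 + 0.61*0.24*0.9 + 0.71*0.24*0.1 = 0.192880
Posterior = 0.148800 / 0.192880 ≈ 0.7715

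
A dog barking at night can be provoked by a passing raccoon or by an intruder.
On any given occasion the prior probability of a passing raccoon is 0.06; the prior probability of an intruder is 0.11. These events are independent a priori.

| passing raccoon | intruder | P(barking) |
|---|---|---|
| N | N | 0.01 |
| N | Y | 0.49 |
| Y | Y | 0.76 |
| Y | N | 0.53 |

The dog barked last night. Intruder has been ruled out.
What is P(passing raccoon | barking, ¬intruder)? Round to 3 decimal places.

P(passing raccoon | barking, ¬intruder) ≈ 0.772

By total probability over both values of passing raccoon:
  P(barking | ¬intruder) = 0.01×0.94 + 0.53×0.06
        = 0.009400 + 0.031800 = 0.041200
The terms with passing raccoon present sum to 0.031800, so
  P(passing raccoon | barking, ¬intruder) = 0.031800 / 0.041200 ≈ 0.772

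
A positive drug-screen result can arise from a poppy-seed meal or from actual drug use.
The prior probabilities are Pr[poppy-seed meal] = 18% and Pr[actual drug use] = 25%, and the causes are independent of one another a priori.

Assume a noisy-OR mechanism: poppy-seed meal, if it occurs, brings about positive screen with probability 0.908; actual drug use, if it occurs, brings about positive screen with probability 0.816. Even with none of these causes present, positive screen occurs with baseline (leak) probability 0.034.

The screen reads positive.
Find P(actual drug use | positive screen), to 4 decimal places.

Under noisy-OR, P(positive screen | causes) = 1 − (1−0.034)·∏(1−qᵢ) over the active causes.
Enumerate the 4 (poppy-seed meal, actual drug use) configurations and weight by the priors:
  P(positive screen) = 0.034·0.82·0.75 + 0.822256·0.82·0.25 + 0.911128·0.18·0.75 + 0.983648·0.18·0.25
        = 0.020910 + 0.168562 + 0.123002 + 0.044264 = 0.356738
The terms with actual drug use present sum to 0.212826, so
  P(actual drug use | positive screen) = 0.212826 / 0.356738 ≈ 0.5966

P(actual drug use | positive screen) ≈ 0.5966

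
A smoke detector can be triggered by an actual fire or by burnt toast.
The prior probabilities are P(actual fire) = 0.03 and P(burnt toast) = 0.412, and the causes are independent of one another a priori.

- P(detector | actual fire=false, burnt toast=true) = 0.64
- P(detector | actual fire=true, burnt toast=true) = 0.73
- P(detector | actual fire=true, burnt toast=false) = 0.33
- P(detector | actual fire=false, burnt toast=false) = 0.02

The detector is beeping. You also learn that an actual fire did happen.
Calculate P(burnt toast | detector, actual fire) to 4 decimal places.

P(burnt toast | detector, actual fire) ≈ 0.6078

For the numerator, keep only burnt toast=true terms: 0.73*0.412 = 0.300760
Normalizer over all consistent configurations: 0.33*0.588 + 0.73*0.412 = 0.494800
Posterior = 0.300760 / 0.494800 ≈ 0.6078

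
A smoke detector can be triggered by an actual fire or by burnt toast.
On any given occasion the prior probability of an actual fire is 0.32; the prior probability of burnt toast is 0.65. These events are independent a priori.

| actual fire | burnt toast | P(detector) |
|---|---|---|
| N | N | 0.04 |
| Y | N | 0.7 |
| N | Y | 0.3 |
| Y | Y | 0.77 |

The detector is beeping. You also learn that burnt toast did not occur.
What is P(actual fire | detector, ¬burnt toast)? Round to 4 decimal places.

P(actual fire | detector, ¬burnt toast) ≈ 0.8917

P(detector | ¬burnt toast) = 0.04*0.68 + 0.7*0.32 = 0.027200 + 0.224000 = 0.251200
Of this, 0.224000 comes from 0.7*0.32 (the actual fire=true cases).
P(actual fire | detector, ¬burnt toast) = 0.224000 / 0.251200 ≈ 0.8917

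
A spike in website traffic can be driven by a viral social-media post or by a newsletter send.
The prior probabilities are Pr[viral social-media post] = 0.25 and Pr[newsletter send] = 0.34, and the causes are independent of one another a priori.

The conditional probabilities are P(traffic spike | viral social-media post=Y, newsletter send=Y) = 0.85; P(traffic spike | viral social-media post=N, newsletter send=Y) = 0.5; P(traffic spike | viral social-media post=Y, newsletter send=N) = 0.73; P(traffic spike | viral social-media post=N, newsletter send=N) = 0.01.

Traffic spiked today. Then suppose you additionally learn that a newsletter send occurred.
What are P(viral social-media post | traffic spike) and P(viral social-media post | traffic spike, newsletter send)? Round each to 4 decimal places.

P(traffic spike) = 0.01*0.75*0.66 + 0.5*0.75*0.34 + 0.73*0.25*0.66 + 0.85*0.25*0.34 = 0.004950 + 0.127500 + 0.120450 + 0.072250 = 0.325150
Restricting to configurations with viral social-media post present: 0.120450 + 0.072250 = 0.192700.
P(viral social-media post | traffic spike) = 0.192700 / 0.325150 ≈ 0.5926

With the extra evidence:
Enumerate both values of viral social-media post and weight by the priors:
  P(traffic spike | newsletter send) = 0.5*0.75 + 0.85*0.25
        = 0.375000 + 0.212500 = 0.587500
The terms with viral social-media post present sum to 0.212500, so
  P(viral social-media post | traffic spike, newsletter send) = 0.212500 / 0.587500 ≈ 0.3617
Conditioning on newsletter send lowers the posterior on viral social-media post: the classic explaining-away effect in a common-effect structure.

P(viral social-media post | traffic spike) ≈ 0.5926; P(viral social-media post | traffic spike, newsletter send) ≈ 0.3617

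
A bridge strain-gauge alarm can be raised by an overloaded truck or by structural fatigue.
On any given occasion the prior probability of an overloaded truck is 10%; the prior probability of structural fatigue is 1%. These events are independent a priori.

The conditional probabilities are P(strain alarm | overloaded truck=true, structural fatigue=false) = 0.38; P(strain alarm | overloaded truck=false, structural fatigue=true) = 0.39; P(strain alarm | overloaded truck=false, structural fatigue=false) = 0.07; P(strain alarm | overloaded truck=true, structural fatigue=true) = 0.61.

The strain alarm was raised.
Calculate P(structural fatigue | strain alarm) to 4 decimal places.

By total probability over the 4 (overloaded truck, structural fatigue) configurations:
  P(strain alarm) = 0.07*0.9*0.99 + 0.39*0.9*0.01 + 0.38*0.1*0.99 + 0.61*0.1*0.01
        = 0.062370 + 0.003510 + 0.037620 + 0.000610 = 0.104110
The terms with structural fatigue present sum to 0.004120, so
  P(structural fatigue | strain alarm) = 0.004120 / 0.104110 ≈ 0.0396

P(structural fatigue | strain alarm) ≈ 0.0396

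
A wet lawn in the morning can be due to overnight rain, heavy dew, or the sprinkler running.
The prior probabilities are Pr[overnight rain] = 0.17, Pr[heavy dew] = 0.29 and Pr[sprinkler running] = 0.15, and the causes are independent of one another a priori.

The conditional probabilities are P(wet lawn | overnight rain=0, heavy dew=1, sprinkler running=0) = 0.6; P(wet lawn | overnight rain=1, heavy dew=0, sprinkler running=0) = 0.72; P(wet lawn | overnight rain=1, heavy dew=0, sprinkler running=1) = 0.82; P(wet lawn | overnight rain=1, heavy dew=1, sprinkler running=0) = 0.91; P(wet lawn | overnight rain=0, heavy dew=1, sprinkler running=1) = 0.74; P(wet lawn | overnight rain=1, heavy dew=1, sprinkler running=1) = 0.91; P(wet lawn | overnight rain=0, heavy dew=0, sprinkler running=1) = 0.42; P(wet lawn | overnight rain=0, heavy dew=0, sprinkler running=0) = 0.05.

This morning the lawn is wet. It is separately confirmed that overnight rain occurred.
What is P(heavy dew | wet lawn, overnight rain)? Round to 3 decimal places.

By total probability over the 4 (heavy dew, sprinkler running) configurations:
  P(wet lawn | overnight rain) = 0.72×0.71×0.85 + 0.82×0.71×0.15 + 0.91×0.29×0.85 + 0.91×0.29×0.15
        = 0.434520 + 0.087330 + 0.224315 + 0.039585 = 0.785750
The terms with heavy dew present sum to 0.263900, so
  P(heavy dew | wet lawn, overnight rain) = 0.263900 / 0.785750 ≈ 0.336

P(heavy dew | wet lawn, overnight rain) ≈ 0.336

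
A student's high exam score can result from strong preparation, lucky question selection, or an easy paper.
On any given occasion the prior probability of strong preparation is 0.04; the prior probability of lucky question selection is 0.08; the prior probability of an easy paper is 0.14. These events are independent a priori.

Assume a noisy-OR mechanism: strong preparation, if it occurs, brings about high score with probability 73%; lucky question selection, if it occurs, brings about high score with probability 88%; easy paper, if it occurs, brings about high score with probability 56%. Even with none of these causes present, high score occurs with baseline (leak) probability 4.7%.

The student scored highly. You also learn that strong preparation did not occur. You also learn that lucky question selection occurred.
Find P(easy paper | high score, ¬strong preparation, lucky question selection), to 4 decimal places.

P(easy paper | high score, ¬strong preparation, lucky question selection) ≈ 0.1486

Under noisy-OR, P(high score | causes) = 1 − (1−0.047)·∏(1−qᵢ) over the active causes.
By total probability over both values of easy paper:
  P(high score | ¬strong preparation, lucky question selection) = 0.88564·0.86 + 0.949682·0.14
        = 0.761650 + 0.132955 = 0.894605
The terms with easy paper present sum to 0.132955, so
  P(easy paper | high score, ¬strong preparation, lucky question selection) = 0.132955 / 0.894605 ≈ 0.1486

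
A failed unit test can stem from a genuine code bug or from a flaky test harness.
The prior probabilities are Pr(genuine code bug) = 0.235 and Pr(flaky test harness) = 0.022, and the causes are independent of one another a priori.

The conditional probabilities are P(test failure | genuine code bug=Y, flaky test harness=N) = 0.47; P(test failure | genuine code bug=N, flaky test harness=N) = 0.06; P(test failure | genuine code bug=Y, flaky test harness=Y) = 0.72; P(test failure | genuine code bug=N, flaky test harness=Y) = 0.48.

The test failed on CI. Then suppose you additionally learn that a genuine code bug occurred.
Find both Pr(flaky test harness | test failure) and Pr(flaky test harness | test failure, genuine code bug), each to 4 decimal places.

Enumerate the 4 (genuine code bug, flaky test harness) configurations and weight by the priors:
  P(test failure) = 0.06*0.765*0.978 + 0.48*0.765*0.022 + 0.47*0.235*0.978 + 0.72*0.235*0.022
        = 0.044890 + 0.008078 + 0.108020 + 0.003722 = 0.164710
The terms with flaky test harness present sum to 0.011800, so
  P(flaky test harness | test failure) = 0.011800 / 0.164710 ≈ 0.0716

With the extra evidence:
Numerator (weight on configurations with flaky test harness): 0.72·0.022 = 0.015840
Normalizer over all consistent configurations: 0.47·0.978 + 0.72·0.022 = 0.475500
Posterior = 0.015840 / 0.475500 ≈ 0.0333
This is intercausal reasoning (explaining away): once genuine code bug accounts for the test failure, flaky test harness becomes less likely.

Pr(flaky test harness | test failure) ≈ 0.0716; Pr(flaky test harness | test failure, genuine code bug) ≈ 0.0333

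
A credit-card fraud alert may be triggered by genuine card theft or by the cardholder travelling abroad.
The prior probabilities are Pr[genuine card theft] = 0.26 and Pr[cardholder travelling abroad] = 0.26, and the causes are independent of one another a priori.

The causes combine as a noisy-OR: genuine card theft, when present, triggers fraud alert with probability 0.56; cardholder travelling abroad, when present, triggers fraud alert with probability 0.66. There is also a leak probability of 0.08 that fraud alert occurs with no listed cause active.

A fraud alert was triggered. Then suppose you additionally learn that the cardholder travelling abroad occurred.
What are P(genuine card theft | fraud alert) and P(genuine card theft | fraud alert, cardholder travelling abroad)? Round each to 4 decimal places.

P(genuine card theft | fraud alert) ≈ 0.4954; P(genuine card theft | fraud alert, cardholder travelling abroad) ≈ 0.3060

Under noisy-OR, P(fraud alert | causes) = 1 − (1−0.08)·∏(1−qᵢ) over the active causes.
Enumerate the 4 (genuine card theft, cardholder travelling abroad) configurations and weight by the priors:
  P(fraud alert) = 0.08×0.74×0.74 + 0.6872×0.74×0.26 + 0.5952×0.26×0.74 + 0.862368×0.26×0.26
        = 0.043808 + 0.132217 + 0.114516 + 0.058296 = 0.348837
The terms with genuine card theft present sum to 0.172812, so
  P(genuine card theft | fraud alert) = 0.172812 / 0.348837 ≈ 0.4954

Now also conditioning on cardholder travelling abroad=true:
P(fraud alert | cardholder travelling abroad) = 0.6872*0.74 + 0.862368*0.26 = 0.508528 + 0.224216 = 0.732744
Restricting to configurations with genuine card theft present: 0.862368*0.26 = 0.224216.
P(genuine card theft | fraud alert, cardholder travelling abroad) = 0.224216 / 0.732744 ≈ 0.3060
— cardholder travelling abroad explains away the evidence for genuine card theft.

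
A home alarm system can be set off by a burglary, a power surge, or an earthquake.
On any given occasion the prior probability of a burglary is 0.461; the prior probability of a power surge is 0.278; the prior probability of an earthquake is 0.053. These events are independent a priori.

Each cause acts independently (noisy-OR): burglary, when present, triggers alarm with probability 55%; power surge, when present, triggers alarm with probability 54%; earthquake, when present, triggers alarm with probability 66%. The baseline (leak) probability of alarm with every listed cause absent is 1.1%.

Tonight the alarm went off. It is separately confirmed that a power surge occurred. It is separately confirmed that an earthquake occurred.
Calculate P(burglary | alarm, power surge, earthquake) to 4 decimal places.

P(burglary | alarm, power surge, earthquake) ≈ 0.4849

Under noisy-OR, P(alarm | causes) = 1 − (1−0.011)·∏(1−qᵢ) over the active causes.
P(alarm | power surge, earthquake) = 0.84532*0.539 + 0.930394*0.461 = 0.455627 + 0.428912 = 0.884539
Restricting to configurations with burglary present: 0.930394*0.461 = 0.428912.
P(burglary | alarm, power surge, earthquake) = 0.428912 / 0.884539 ≈ 0.4849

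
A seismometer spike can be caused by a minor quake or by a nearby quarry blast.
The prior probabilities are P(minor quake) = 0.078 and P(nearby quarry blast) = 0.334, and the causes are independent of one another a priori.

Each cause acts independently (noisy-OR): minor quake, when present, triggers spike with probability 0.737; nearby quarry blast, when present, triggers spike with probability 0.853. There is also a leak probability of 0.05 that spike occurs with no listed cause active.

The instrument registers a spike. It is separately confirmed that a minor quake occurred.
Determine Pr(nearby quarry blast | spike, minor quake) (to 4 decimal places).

Pr(nearby quarry blast | spike, minor quake) ≈ 0.3917

Under noisy-OR, P(spike | causes) = 1 − (1−0.05)·∏(1−qᵢ) over the active causes.
Enumerate both values of nearby quarry blast and weight by the priors:
  P(spike | minor quake) = 0.75015·0.666 + 0.963272·0.334
        = 0.499600 + 0.321733 = 0.821333
The terms with nearby quarry blast present sum to 0.321733, so
  P(nearby quarry blast | spike, minor quake) = 0.321733 / 0.821333 ≈ 0.3917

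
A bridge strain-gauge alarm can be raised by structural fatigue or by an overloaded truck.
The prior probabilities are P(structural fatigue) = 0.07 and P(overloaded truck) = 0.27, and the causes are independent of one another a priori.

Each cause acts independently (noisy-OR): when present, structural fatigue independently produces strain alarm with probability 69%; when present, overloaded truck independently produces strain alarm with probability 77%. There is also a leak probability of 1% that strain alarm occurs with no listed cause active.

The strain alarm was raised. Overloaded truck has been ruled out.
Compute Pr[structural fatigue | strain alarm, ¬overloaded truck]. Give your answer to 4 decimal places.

Pr[structural fatigue | strain alarm, ¬overloaded truck] ≈ 0.8391

Under noisy-OR, P(strain alarm | causes) = 1 − (1−0.01)·∏(1−qᵢ) over the active causes.
By total probability over both values of structural fatigue:
  P(strain alarm | ¬overloaded truck) = 0.01*0.93 + 0.6931*0.07
        = 0.009300 + 0.048517 = 0.057817
Keeping only the structural fatigue-present terms gives 0.048517, so
  P(structural fatigue | strain alarm, ¬overloaded truck) = 0.048517 / 0.057817 ≈ 0.8391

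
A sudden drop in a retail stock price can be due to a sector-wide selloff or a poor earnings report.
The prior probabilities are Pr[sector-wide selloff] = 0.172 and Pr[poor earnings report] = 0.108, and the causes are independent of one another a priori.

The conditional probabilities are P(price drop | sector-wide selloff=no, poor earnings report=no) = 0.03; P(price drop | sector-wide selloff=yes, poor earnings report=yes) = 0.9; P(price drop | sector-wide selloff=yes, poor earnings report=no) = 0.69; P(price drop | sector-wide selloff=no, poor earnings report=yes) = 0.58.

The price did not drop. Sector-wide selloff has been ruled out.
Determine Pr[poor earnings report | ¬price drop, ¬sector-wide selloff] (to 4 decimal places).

Pr[poor earnings report | ¬price drop, ¬sector-wide selloff] ≈ 0.0498

Weight on poor earnings report=true, given the evidence: 0.42×0.108 = 0.045360
Normalizer over all consistent configurations: 0.97×0.892 + 0.42×0.108 = 0.910600
P(poor earnings report | ¬price drop, ¬sector-wide selloff) = 0.045360/0.910600 ≈ 0.0498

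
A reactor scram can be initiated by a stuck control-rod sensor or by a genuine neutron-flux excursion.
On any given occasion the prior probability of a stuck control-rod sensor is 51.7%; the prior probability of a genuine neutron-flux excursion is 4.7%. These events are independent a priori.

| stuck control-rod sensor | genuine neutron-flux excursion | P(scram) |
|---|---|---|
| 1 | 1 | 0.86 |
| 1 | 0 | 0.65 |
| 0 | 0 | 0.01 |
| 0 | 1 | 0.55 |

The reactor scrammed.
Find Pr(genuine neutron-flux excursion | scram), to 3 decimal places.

For the numerator, keep only genuine neutron-flux excursion=true terms: 0.012486 + 0.020897 = 0.033383
Denominator P(scram): 0.01*0.483*0.953 + 0.55*0.483*0.047 + 0.65*0.517*0.953 + 0.86*0.517*0.047 = 0.358242
Posterior = 0.033383 / 0.358242 ≈ 0.093

Pr(genuine neutron-flux excursion | scram) ≈ 0.093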